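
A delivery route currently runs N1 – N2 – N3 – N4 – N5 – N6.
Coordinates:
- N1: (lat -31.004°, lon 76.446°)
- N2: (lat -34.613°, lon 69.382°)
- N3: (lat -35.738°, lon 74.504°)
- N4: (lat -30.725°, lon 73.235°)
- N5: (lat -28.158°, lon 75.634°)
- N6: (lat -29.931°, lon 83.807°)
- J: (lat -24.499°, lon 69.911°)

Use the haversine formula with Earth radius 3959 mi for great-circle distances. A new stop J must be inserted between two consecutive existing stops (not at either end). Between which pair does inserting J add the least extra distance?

between N4 and N5

Added distance for inserting J between each consecutive pair:
N1–N2: 820.8 mi
N2–N3: 1223.4 mi
N3–N4: 945.2 mi
N4–N5: 682.4 mi
N5–N6: 858.5 mi
Smallest added distance is 682.4 mi, inserting between N4 and N5.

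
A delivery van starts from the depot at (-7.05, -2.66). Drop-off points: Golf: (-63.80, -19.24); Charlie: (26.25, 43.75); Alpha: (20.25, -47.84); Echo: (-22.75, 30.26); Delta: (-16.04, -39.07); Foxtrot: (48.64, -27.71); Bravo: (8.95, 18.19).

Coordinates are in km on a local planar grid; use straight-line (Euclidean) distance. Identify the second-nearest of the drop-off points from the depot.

Distance to each, sorted:
Bravo: 26.3 km
Echo: 36.5 km
Delta: 37.5 km
Alpha: 52.8 km
Charlie: 57.1 km
Golf: 59.1 km
Foxtrot: 61.1 km
The second-nearest is Echo at 36.5 km.

Echo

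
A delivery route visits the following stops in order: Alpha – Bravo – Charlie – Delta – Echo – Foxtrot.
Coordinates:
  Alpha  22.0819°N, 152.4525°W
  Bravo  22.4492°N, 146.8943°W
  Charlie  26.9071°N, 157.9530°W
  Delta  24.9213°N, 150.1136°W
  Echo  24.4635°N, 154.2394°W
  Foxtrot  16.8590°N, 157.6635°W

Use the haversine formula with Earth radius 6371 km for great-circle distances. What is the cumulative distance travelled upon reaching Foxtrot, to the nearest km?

3947 km

Leg distances:
Alpha→Bravo: 573.4 km  (cumulative 573.4 km)
Bravo→Charlie: 1221.7 km  (cumulative 1795.1 km)
Charlie→Delta: 814.4 km  (cumulative 2609.4 km)
Delta→Echo: 419.9 km  (cumulative 3029.3 km)
Echo→Foxtrot: 917.4 km  (cumulative 3946.8 km)
Cumulative distance at Foxtrot ≈ 3947 km.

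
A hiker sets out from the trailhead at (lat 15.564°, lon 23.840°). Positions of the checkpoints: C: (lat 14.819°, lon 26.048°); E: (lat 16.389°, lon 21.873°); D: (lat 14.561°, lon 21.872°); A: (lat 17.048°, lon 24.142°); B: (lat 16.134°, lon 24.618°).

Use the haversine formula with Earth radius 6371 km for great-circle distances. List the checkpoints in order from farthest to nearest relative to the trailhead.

Distances from the trailhead:
C (lat 14.819°, lon 26.048°): 251.0 km
D (lat 14.561°, lon 21.872°): 238.9 km
E (lat 16.389°, lon 21.873°): 229.4 km
A (lat 17.048°, lon 24.142°): 168.1 km
B (lat 16.134°, lon 24.618°): 104.6 km

C, D, E, A, B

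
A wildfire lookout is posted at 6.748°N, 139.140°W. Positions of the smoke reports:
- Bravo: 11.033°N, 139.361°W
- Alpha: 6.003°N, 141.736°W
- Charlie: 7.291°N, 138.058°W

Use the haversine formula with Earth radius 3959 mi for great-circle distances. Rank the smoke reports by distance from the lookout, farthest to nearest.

Distances from the lookout:
Bravo 11.033°N, 139.361°W: 296.5 mi
Alpha 6.003°N, 141.736°W: 185.6 mi
Charlie 7.291°N, 138.058°W: 83.1 mi

Bravo, Alpha, Charlie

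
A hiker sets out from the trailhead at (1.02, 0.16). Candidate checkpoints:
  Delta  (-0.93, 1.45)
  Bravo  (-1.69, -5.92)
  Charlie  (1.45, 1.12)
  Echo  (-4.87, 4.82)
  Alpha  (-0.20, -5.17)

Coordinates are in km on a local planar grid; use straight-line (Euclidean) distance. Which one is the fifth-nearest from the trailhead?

Distances from the trailhead ((1.02, 0.16)):
Charlie: 1.1 km
Delta: 2.3 km
Alpha: 5.5 km
Bravo: 6.7 km
Echo: 7.5 km
The fifth-nearest is Echo at 7.5 km.

Echo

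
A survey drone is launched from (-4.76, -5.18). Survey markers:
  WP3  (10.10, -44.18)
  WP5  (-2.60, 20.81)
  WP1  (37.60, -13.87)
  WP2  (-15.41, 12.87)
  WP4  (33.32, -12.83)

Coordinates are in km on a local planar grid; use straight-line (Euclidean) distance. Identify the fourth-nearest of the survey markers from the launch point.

WP3

Distance to each, sorted:
WP2: 21.0 km
WP5: 26.1 km
WP4: 38.8 km
WP3: 41.7 km
WP1: 43.2 km
The fourth-nearest is WP3 at 41.7 km.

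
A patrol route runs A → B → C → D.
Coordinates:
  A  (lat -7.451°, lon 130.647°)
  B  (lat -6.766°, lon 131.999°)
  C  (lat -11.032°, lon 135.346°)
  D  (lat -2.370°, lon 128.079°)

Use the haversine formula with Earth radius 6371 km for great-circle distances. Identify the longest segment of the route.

C–D

Leg distances:
A→B: 167.5 km
B→C: 600.1 km
C→D: 1253.2 km
The longest leg is C–D at 1253.2 km.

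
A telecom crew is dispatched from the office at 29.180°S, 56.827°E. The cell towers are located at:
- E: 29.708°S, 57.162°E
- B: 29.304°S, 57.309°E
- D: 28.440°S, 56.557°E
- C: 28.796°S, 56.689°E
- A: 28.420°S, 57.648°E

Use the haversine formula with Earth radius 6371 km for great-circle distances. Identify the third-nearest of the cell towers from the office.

Distances from the office (29.180°S, 56.827°E):
C: 44.8 km
B: 48.8 km
E: 67.1 km
D: 86.4 km
A: 116.4 km
The third-nearest is E at 67.1 km.

E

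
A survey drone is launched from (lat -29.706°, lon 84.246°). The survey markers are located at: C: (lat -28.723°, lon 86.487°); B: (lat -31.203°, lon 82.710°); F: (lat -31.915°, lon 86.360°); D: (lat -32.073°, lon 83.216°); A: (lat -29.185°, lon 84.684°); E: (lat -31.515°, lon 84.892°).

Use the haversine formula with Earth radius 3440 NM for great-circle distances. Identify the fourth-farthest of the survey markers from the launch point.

Distance to each, sorted:
F: 171.7 NM
D: 151.7 NM
C: 131.4 NM
B: 120.0 NM
E: 113.6 NM
A: 38.8 NM
The fourth-farthest is B at 120.0 NM.

B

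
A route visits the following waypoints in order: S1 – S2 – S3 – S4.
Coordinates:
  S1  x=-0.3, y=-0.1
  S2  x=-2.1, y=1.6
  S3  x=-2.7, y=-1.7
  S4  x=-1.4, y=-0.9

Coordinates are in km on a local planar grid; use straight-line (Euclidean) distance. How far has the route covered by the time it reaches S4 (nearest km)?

7 km

Leg distances:
S1→S2: 2.5 km  (cumulative 2.5 km)
S2→S3: 3.4 km  (cumulative 5.8 km)
S3→S4: 1.5 km  (cumulative 7.4 km)
Cumulative distance at S4 ≈ 7 km.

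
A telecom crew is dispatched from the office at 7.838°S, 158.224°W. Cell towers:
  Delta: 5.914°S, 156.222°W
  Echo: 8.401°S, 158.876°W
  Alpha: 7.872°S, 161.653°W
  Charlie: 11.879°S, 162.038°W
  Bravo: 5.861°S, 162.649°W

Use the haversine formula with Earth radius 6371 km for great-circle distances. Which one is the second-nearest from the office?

Distance to each, sorted:
Echo: 95.2 km
Delta: 307.6 km
Alpha: 377.7 km
Bravo: 535.7 km
Charlie: 613.5 km
The second-nearest is Delta at 307.6 km.

Delta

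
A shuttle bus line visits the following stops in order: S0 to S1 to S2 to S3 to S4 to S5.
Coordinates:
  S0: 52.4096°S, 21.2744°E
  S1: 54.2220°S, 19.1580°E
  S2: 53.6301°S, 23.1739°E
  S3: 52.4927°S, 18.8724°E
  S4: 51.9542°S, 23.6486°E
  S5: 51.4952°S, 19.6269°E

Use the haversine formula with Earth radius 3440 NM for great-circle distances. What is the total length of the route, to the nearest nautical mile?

Leg distances:
S0→S1: 132.7 NM  (cumulative 132.7 NM)
S1→S2: 146.3 NM  (cumulative 279.0 NM)
S2→S3: 169.5 NM  (cumulative 448.5 NM)
S3→S4: 178.6 NM  (cumulative 627.1 NM)
S4→S5: 152.1 NM  (cumulative 779.2 NM)
Total route length ≈ 779 NM.

779 NM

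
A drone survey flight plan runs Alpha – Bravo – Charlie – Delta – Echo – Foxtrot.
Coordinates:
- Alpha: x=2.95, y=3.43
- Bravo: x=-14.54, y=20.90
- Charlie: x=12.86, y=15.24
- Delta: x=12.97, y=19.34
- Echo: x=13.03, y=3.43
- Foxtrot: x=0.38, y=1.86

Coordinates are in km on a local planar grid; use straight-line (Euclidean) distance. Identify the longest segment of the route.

Bravo–Charlie

Leg distances:
Alpha→Bravo: 24.7 km
Bravo→Charlie: 28.0 km
Charlie→Delta: 4.1 km
Delta→Echo: 15.9 km
Echo→Foxtrot: 12.7 km
The longest leg is Bravo–Charlie at 28.0 km.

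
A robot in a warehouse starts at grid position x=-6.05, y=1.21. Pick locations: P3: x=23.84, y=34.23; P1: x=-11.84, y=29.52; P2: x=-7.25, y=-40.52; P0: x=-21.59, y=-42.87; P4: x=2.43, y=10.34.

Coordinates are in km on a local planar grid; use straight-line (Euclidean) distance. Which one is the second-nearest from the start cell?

P1

Distance to each, sorted:
P4: 12.5 km
P1: 28.9 km
P2: 41.7 km
P3: 44.5 km
P0: 46.7 km
The second-nearest is P1 at 28.9 km.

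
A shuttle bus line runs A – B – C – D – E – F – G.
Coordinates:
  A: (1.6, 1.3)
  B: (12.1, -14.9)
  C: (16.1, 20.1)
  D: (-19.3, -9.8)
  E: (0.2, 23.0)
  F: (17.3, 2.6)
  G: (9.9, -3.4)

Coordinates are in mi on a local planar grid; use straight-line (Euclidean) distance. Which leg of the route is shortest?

Leg distances:
A→B: 19.3 mi
B→C: 35.2 mi
C→D: 46.3 mi
D→E: 38.2 mi
E→F: 26.6 mi
F→G: 9.5 mi
The shortest leg is F–G at 9.5 mi.

F–G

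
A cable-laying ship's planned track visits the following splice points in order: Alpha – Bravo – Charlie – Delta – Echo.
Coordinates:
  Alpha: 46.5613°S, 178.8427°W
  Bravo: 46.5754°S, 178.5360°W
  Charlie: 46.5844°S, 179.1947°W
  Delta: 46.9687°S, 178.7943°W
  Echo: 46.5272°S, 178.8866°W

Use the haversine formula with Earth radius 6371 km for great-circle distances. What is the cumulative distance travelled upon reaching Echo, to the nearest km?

176 km

Leg distances:
Alpha→Bravo: 23.5 km  (cumulative 23.5 km)
Bravo→Charlie: 50.4 km  (cumulative 73.9 km)
Charlie→Delta: 52.5 km  (cumulative 126.3 km)
Delta→Echo: 49.6 km  (cumulative 175.9 km)
Cumulative distance at Echo ≈ 176 km.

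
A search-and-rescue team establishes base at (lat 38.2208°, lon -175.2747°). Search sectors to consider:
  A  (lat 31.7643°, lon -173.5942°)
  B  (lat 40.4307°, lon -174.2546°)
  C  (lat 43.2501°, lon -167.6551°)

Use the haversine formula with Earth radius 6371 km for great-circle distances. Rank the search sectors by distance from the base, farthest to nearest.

Distance from the base at (lat 38.2208°, lon -175.2747°) to each:
C (lat 43.2501°, lon -167.6551°): 850.8 km
A (lat 31.7643°, lon -173.5942°): 734.0 km
B (lat 40.4307°, lon -174.2546°): 260.9 km

C, A, B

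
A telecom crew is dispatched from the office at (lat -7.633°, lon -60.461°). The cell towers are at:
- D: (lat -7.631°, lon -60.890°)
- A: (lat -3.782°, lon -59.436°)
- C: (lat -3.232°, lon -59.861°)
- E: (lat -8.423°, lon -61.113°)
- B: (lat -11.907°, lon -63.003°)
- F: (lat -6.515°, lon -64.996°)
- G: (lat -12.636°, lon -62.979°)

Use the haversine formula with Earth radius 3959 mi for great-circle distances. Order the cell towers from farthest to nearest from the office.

Distance from the office at (lat -7.633°, lon -60.461°) to each:
G (lat -12.636°, lon -62.979°): 385.8 mi
B (lat -11.907°, lon -63.003°): 342.3 mi
F (lat -6.515°, lon -64.996°): 320.4 mi
C (lat -3.232°, lon -59.861°): 306.9 mi
A (lat -3.782°, lon -59.436°): 275.3 mi
E (lat -8.423°, lon -61.113°): 70.5 mi
D (lat -7.631°, lon -60.890°): 29.4 mi

G, B, F, C, A, E, D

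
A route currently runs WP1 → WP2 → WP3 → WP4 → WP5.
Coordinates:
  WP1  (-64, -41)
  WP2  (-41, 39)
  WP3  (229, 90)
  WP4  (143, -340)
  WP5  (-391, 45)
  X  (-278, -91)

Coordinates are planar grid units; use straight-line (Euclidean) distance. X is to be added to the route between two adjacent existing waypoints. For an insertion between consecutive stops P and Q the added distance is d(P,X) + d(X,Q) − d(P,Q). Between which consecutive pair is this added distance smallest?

between WP4 and WP5

Added distance for inserting X between each consecutive pair:
WP1–WP2: 406.8
WP2–WP3: 533.9
WP3–WP4: 588.9
WP4–WP5: 7.6
Smallest added distance is 7.6, inserting between WP4 and WP5.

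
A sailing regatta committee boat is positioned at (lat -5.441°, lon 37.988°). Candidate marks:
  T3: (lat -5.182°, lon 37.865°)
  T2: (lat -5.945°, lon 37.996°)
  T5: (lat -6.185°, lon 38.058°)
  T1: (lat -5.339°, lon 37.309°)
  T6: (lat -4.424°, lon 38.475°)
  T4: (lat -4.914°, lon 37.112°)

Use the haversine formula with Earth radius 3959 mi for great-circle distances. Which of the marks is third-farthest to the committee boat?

T5

Distance to each, sorted:
T6: 77.9 mi
T4: 70.4 mi
T5: 51.6 mi
T1: 47.2 mi
T2: 34.8 mi
T3: 19.8 mi
The third-farthest is T5 at 51.6 mi.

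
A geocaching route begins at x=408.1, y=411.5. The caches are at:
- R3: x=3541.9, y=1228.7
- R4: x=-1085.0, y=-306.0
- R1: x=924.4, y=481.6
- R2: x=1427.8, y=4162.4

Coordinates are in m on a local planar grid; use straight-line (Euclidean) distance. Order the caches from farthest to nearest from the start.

R2, R3, R4, R1

Distances from the start:
R2 x=1427.8, y=4162.4: 3887.0 m
R3 x=3541.9, y=1228.7: 3238.6 m
R4 x=-1085.0, y=-306.0: 1656.5 m
R1 x=924.4, y=481.6: 521.0 m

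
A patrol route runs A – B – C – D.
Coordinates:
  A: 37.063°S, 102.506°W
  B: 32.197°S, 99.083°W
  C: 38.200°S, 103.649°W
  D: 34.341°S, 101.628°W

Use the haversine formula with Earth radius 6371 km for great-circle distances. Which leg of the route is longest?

Leg distances:
A→B: 625.1 km
B→C: 785.7 km
C→D: 465.7 km
The longest leg is B–C at 785.7 km.

B–C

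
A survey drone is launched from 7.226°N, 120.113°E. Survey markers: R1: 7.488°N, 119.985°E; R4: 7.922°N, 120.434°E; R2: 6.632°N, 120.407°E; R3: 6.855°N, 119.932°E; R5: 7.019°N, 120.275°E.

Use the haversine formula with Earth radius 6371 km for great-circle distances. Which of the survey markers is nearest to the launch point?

R5

Distance to each, sorted:
R5: 29.1 km
R1: 32.4 km
R3: 45.8 km
R2: 73.6 km
R4: 85.1 km
The nearest is R5 at 29.1 km.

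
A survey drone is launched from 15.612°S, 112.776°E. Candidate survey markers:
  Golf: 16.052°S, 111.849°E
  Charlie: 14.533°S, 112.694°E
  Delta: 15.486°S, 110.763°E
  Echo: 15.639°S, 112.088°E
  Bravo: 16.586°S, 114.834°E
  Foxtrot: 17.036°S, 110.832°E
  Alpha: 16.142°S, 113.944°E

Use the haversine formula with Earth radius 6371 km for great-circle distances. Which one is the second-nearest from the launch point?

Distances from the launch point (15.612°S, 112.776°E):
Echo: 73.7 km
Golf: 110.6 km
Charlie: 120.3 km
Alpha: 138.1 km
Delta: 216.1 km
Bravo: 245.1 km
Foxtrot: 261.0 km
The second-nearest is Golf at 110.6 km.

Golf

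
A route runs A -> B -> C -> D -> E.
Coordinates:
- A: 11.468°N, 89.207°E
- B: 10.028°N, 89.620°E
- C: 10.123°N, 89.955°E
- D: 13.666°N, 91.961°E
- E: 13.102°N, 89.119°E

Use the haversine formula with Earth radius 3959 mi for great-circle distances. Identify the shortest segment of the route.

B–C

Leg distances:
A→B: 103.4 mi
B→C: 23.7 mi
C→D: 279.9 mi
D→E: 195.0 mi
The shortest leg is B–C at 23.7 mi.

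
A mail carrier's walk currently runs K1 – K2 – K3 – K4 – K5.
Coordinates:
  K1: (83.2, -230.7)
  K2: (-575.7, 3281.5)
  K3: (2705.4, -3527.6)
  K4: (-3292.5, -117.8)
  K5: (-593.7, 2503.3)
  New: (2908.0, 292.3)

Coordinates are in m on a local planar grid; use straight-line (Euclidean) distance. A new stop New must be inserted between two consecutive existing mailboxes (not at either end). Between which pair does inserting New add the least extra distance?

between K2 and K3

Added distance for inserting New between each consecutive pair:
K1–K2: 3889.7 m
K2–K3: 857.2 m
K3–K4: 3139.9 m
K4–K5: 6593.2 m
Smallest added distance is 857.2 m, inserting between K2 and K3.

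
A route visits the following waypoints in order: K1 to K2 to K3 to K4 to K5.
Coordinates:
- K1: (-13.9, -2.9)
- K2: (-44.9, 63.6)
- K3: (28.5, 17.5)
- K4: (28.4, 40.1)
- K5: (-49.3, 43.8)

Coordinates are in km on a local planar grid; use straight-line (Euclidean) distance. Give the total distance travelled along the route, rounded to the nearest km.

Leg distances:
K1→K2: 73.4 km  (cumulative 73.4 km)
K2→K3: 86.7 km  (cumulative 160.0 km)
K3→K4: 22.6 km  (cumulative 182.6 km)
K4→K5: 77.8 km  (cumulative 260.4 km)
Total route length ≈ 260 km.

260 km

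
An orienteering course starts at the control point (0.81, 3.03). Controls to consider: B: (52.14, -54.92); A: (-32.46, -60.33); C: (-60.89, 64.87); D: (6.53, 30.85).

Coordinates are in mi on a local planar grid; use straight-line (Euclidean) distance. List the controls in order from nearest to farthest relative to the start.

Distance from the start at (0.81, 3.03) to each:
D (6.53, 30.85): 28.4 mi
A (-32.46, -60.33): 71.6 mi
B (52.14, -54.92): 77.4 mi
C (-60.89, 64.87): 87.4 mi

D, A, B, C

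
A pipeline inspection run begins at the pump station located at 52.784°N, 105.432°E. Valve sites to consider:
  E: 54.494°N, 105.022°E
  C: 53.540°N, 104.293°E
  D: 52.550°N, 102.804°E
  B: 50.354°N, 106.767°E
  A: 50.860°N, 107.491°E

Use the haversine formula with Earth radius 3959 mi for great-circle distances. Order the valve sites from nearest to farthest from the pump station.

C, D, E, A, B

Distance from the pump station at 52.784°N, 105.432°E to each:
C 53.540°N, 104.293°E: 70.4 mi
D 52.550°N, 102.804°E: 111.3 mi
E 54.494°N, 105.022°E: 119.3 mi
A 50.860°N, 107.491°E: 159.4 mi
B 50.354°N, 106.767°E: 177.4 mi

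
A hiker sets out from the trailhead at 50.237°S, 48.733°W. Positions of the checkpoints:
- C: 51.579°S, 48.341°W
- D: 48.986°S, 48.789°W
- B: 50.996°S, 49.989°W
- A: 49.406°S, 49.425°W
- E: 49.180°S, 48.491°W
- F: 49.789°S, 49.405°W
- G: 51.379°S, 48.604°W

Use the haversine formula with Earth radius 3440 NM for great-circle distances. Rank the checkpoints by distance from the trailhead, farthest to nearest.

Distance from the trailhead at 50.237°S, 48.733°W to each:
C 51.579°S, 48.341°W: 81.9 NM
D 48.986°S, 48.789°W: 75.1 NM
G 51.379°S, 48.604°W: 68.7 NM
B 50.996°S, 49.989°W: 66.1 NM
E 49.180°S, 48.491°W: 64.2 NM
A 49.406°S, 49.425°W: 56.6 NM
F 49.789°S, 49.405°W: 37.4 NM

C, D, G, B, E, A, F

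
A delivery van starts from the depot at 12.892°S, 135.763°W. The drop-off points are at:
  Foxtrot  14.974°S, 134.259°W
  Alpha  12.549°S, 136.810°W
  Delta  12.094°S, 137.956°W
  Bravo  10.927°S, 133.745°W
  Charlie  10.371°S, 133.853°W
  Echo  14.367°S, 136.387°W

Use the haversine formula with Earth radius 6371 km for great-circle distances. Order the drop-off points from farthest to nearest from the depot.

Distances from the depot:
Charlie 10.371°S, 133.853°W: 349.1 km
Bravo 10.927°S, 133.745°W: 309.7 km
Foxtrot 14.974°S, 134.259°W: 282.7 km
Delta 12.094°S, 137.956°W: 254.1 km
Echo 14.367°S, 136.387°W: 177.3 km
Alpha 12.549°S, 136.810°W: 119.8 km

Charlie, Bravo, Foxtrot, Delta, Echo, Alpha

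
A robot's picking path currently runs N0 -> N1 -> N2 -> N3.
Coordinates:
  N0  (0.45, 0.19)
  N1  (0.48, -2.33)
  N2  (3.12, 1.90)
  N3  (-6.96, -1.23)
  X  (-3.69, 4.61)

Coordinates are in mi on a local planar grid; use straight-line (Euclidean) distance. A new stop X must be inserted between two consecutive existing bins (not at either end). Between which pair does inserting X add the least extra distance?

between N2 and N3

Added distance for inserting X between each consecutive pair:
N0–N1: 11.6 mi
N1–N2: 10.4 mi
N2–N3: 3.5 mi
Smallest added distance is 3.5 mi, inserting between N2 and N3.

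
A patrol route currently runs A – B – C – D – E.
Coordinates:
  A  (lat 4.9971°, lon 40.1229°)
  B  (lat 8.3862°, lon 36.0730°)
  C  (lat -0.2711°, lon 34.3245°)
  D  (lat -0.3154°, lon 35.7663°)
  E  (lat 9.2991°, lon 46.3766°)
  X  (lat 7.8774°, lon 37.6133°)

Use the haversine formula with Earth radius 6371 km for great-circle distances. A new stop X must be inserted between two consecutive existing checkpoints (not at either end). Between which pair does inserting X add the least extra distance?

between A and B

Added distance for inserting X between each consecutive pair:
A–B: 17.6 km
B–C: 173.5 km
C–D: 1750.0 km
D–E: 321.7 km
Smallest added distance is 17.6 km, inserting between A and B.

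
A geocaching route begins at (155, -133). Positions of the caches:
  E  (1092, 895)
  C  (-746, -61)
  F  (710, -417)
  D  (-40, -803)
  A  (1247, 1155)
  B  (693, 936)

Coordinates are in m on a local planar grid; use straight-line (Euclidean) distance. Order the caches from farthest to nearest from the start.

A, E, B, C, D, F

Distances from the start:
A (1247, 1155): 1688.6 m
E (1092, 895): 1391.0 m
B (693, 936): 1196.7 m
C (-746, -61): 903.9 m
D (-40, -803): 697.8 m
F (710, -417): 623.4 m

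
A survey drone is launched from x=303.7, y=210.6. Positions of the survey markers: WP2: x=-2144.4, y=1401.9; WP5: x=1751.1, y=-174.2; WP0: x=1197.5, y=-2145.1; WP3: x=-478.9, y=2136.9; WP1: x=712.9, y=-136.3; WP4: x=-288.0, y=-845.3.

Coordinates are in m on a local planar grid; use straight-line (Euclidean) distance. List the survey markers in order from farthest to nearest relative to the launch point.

WP2, WP0, WP3, WP5, WP4, WP1

Distances from the launch point:
WP2 x=-2144.4, y=1401.9: 2722.6 m
WP0 x=1197.5, y=-2145.1: 2519.6 m
WP3 x=-478.9, y=2136.9: 2079.2 m
WP5 x=1751.1, y=-174.2: 1497.7 m
WP4 x=-288.0, y=-845.3: 1210.4 m
WP1 x=712.9, y=-136.3: 536.5 m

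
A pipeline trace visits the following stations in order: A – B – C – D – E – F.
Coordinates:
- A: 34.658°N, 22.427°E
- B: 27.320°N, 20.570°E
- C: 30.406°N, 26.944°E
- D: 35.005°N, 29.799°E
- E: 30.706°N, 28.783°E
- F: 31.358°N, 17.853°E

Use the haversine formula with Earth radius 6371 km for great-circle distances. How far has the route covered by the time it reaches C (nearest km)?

Leg distances:
A→B: 834.9 km  (cumulative 834.9 km)
B→C: 709.1 km  (cumulative 1543.9 km)
Cumulative distance at C ≈ 1544 km.

1544 km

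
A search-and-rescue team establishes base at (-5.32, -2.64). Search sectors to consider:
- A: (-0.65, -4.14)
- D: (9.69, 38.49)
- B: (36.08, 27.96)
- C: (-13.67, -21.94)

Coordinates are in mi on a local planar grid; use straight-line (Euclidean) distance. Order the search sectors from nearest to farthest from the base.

A, C, D, B

Distance from the base at (-5.32, -2.64) to each:
A (-0.65, -4.14): 4.9 mi
C (-13.67, -21.94): 21.0 mi
D (9.69, 38.49): 43.8 mi
B (36.08, 27.96): 51.5 mi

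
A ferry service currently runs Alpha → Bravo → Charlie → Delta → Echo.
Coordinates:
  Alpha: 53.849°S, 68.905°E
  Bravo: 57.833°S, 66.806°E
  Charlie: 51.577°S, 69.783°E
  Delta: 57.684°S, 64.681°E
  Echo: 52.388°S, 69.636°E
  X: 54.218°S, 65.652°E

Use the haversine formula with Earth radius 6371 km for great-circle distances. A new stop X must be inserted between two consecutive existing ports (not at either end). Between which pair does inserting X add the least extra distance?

between Charlie and Delta

Added distance for inserting X between each consecutive pair:
Alpha–Bravo: 162.7 km
Bravo–Charlie: 90.7 km
Charlie–Delta: 39.9 km
Delta–Echo: 56.1 km
Smallest added distance is 39.9 km, inserting between Charlie and Delta.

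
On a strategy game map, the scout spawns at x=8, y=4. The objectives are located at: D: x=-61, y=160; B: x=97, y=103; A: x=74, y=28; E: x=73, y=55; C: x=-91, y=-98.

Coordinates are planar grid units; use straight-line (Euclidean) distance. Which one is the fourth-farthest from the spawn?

E

Distance to each, sorted:
D: 170.6
C: 142.1
B: 133.1
E: 82.6
A: 70.2
The fourth-farthest is E at 82.6.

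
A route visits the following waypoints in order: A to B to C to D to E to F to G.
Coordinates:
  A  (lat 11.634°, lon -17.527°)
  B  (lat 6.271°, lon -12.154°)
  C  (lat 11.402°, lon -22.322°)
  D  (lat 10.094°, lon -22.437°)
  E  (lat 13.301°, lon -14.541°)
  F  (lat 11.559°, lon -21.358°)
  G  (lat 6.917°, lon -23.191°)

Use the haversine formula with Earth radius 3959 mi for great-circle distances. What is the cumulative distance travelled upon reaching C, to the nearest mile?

Leg distances:
A→B: 521.3 mi  (cumulative 521.3 mi)
B→C: 779.3 mi  (cumulative 1300.6 mi)
Cumulative distance at C ≈ 1301 mi.

1301 mi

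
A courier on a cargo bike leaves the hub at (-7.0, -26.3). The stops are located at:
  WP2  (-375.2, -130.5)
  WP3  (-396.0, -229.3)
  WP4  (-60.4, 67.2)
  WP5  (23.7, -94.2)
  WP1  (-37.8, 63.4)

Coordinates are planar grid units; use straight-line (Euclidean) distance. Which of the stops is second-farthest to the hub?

WP2

Distances from the hub ((-7.0, -26.3)):
WP3: 438.8
WP2: 382.7
WP4: 107.7
WP1: 94.8
WP5: 74.5
The second-farthest is WP2 at 382.7.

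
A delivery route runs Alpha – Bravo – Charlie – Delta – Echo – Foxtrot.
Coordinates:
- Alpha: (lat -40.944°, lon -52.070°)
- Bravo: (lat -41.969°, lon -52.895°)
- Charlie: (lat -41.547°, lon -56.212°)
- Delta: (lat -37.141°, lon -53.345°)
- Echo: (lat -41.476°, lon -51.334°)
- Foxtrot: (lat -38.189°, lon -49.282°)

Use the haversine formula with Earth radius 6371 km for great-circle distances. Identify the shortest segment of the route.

Alpha–Bravo

Leg distances:
Alpha→Bravo: 133.1 km
Bravo→Charlie: 279.1 km
Charlie→Delta: 548.4 km
Delta→Echo: 512.1 km
Echo→Foxtrot: 405.3 km
The shortest leg is Alpha–Bravo at 133.1 km.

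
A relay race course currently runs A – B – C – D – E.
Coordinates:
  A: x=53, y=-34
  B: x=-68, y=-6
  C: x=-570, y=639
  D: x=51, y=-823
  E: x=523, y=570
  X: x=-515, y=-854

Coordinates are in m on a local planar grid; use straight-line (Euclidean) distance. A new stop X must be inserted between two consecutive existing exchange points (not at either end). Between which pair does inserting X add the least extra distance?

Added distance for inserting X between each consecutive pair:
A–B: 1831.9 m
B–C: 1635.3 m
C–D: 472.4 m
D–E: 858.2 m
Smallest added distance is 472.4 m, inserting between C and D.

between C and D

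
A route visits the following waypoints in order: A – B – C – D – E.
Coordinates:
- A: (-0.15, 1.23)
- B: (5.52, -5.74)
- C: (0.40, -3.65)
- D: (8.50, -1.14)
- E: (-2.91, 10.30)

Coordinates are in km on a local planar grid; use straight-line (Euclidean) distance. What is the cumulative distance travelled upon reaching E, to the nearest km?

39 km

Leg distances:
A→B: 9.0 km  (cumulative 9.0 km)
B→C: 5.5 km  (cumulative 14.5 km)
C→D: 8.5 km  (cumulative 23.0 km)
D→E: 16.2 km  (cumulative 39.2 km)
Cumulative distance at E ≈ 39 km.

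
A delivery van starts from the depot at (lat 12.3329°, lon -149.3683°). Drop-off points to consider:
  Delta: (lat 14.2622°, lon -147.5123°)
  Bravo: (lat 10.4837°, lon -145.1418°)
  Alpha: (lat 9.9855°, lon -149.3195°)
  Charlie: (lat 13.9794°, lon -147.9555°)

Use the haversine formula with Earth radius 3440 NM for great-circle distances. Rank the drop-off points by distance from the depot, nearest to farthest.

Charlie, Alpha, Delta, Bravo

Distance from the depot at (lat 12.3329°, lon -149.3683°) to each:
Charlie (lat 13.9794°, lon -147.9555°): 128.8 NM
Alpha (lat 9.9855°, lon -149.3195°): 141.0 NM
Delta (lat 14.2622°, lon -147.5123°): 158.7 NM
Bravo (lat 10.4837°, lon -145.1418°): 272.4 NM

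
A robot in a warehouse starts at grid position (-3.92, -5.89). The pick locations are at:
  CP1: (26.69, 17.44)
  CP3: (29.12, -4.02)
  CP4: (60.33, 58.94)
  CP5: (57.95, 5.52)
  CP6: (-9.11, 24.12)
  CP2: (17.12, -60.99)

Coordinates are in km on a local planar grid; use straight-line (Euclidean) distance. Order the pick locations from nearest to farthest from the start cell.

Distances from the start cell:
CP6 (-9.11, 24.12): 30.5 km
CP3 (29.12, -4.02): 33.1 km
CP1 (26.69, 17.44): 38.5 km
CP2 (17.12, -60.99): 59.0 km
CP5 (57.95, 5.52): 62.9 km
CP4 (60.33, 58.94): 91.3 km

CP6, CP3, CP1, CP2, CP5, CP4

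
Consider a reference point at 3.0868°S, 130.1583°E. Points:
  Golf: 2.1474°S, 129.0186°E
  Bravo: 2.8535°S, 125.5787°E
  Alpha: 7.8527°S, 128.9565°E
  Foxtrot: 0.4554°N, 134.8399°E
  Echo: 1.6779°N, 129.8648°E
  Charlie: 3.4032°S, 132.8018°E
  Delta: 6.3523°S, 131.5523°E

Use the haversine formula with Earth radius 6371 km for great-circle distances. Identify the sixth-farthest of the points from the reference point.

Distances from the reference point (3.0868°S, 130.1583°E):
Foxtrot: 652.6 km
Alpha: 546.4 km
Echo: 530.8 km
Bravo: 509.2 km
Delta: 394.6 km
Charlie: 295.6 km
Golf: 164.1 km
The sixth-farthest is Charlie at 295.6 km.

Charlie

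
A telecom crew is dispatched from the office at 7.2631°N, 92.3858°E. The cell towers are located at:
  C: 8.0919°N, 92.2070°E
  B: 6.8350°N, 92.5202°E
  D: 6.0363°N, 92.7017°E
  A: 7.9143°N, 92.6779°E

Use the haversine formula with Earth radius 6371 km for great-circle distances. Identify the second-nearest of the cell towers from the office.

Distances from the office (7.2631°N, 92.3858°E):
B: 49.9 km
A: 79.2 km
C: 94.2 km
D: 140.8 km
The second-nearest is A at 79.2 km.

A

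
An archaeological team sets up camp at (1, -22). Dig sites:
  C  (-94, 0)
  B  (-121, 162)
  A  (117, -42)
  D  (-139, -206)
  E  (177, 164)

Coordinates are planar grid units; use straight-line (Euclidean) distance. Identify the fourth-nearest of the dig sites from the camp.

D

Distances from the camp ((1, -22)):
C: 97.5
A: 117.7
B: 220.8
D: 231.2
E: 256.1
The fourth-nearest is D at 231.2.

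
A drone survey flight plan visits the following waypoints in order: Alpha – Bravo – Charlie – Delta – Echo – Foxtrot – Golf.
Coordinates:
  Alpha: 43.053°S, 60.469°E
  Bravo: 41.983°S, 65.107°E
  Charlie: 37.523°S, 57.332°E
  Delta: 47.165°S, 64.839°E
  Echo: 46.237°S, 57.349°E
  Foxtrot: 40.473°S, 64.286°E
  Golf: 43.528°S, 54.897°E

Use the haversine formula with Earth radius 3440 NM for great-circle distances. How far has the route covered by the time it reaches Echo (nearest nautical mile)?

Leg distances:
Alpha→Bravo: 215.0 NM  (cumulative 215.0 NM)
Bravo→Charlie: 447.5 NM  (cumulative 662.5 NM)
Charlie→Delta: 667.2 NM  (cumulative 1329.7 NM)
Delta→Echo: 313.3 NM  (cumulative 1642.9 NM)
Cumulative distance at Echo ≈ 1643 NM.

1643 NM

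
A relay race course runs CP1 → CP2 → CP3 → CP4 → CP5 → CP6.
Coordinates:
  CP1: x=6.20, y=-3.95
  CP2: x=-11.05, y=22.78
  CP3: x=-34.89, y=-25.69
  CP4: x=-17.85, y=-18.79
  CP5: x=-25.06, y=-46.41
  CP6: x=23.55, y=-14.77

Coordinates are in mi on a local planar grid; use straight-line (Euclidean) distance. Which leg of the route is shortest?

CP3–CP4

Leg distances:
CP1→CP2: 31.8 mi
CP2→CP3: 54.0 mi
CP3→CP4: 18.4 mi
CP4→CP5: 28.5 mi
CP5→CP6: 58.0 mi
The shortest leg is CP3–CP4 at 18.4 mi.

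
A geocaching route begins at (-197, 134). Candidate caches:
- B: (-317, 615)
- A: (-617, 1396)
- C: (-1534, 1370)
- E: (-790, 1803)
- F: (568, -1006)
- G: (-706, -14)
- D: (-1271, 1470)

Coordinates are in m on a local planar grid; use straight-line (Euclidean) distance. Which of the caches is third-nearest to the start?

Distances from the start ((-197, 134)):
B: 495.7 m
G: 530.1 m
A: 1330.1 m
F: 1372.9 m
D: 1714.2 m
E: 1771.2 m
C: 1820.8 m
The third-nearest is A at 1330.1 m.

A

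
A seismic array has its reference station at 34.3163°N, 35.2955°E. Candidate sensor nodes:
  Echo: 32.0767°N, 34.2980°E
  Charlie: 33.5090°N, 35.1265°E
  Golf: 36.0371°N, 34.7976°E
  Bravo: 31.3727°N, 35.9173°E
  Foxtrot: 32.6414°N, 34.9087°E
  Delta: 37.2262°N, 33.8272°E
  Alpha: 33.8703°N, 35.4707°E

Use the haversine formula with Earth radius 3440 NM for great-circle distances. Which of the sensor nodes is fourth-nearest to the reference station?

Golf

Distance to each, sorted:
Alpha: 28.2 NM
Charlie: 49.2 NM
Foxtrot: 102.4 NM
Golf: 106.2 NM
Echo: 143.5 NM
Bravo: 179.5 NM
Delta: 188.8 NM
The fourth-nearest is Golf at 106.2 NM.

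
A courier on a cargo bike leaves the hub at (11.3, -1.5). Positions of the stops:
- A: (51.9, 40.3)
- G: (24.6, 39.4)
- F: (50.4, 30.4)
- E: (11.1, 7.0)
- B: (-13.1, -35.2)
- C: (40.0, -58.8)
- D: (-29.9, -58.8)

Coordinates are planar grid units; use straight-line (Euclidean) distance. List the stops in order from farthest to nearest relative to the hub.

D, C, A, F, G, B, E

Computing each straight-line distance from (11.3, -1.5):
D (-29.9, -58.8): 70.6
C (40.0, -58.8): 64.1
A (51.9, 40.3): 58.3
F (50.4, 30.4): 50.5
G (24.6, 39.4): 43.0
B (-13.1, -35.2): 41.6
E (11.1, 7.0): 8.5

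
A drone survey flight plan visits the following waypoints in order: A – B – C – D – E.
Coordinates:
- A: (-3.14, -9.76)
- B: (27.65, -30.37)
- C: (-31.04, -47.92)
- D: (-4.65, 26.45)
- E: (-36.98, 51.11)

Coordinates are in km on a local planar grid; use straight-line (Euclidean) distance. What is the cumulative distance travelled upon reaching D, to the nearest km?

177 km

Leg distances:
A→B: 37.1 km  (cumulative 37.1 km)
B→C: 61.3 km  (cumulative 98.3 km)
C→D: 78.9 km  (cumulative 177.2 km)
Cumulative distance at D ≈ 177 km.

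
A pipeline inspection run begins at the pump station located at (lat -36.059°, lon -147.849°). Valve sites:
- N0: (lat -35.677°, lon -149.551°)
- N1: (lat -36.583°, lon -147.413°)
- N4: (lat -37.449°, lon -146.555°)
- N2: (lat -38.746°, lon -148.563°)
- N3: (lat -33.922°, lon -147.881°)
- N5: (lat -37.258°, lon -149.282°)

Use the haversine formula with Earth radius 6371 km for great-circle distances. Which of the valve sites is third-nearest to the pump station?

N5

Distance to each, sorted:
N1: 70.1 km
N0: 159.1 km
N5: 184.7 km
N4: 192.8 km
N3: 237.6 km
N2: 305.4 km
The third-nearest is N5 at 184.7 km.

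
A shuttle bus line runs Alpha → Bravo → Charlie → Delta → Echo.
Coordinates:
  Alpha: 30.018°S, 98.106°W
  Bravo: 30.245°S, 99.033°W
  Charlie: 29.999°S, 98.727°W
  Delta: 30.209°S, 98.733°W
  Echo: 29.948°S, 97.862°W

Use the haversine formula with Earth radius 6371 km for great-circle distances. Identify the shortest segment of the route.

Leg distances:
Alpha→Bravo: 92.7 km
Bravo→Charlie: 40.2 km
Charlie→Delta: 23.4 km
Delta→Echo: 88.7 km
The shortest leg is Charlie–Delta at 23.4 km.

Charlie–Delta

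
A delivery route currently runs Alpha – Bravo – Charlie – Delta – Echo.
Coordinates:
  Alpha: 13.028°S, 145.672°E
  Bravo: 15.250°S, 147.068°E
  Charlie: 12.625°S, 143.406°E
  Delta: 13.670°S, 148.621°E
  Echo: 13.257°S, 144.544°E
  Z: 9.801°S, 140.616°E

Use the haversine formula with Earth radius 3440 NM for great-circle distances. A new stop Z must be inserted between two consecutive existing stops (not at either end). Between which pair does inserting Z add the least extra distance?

Added distance for inserting Z between each consecutive pair:
Alpha–Bravo: 698.7 NM
Bravo–Charlie: 470.7 NM
Charlie–Delta: 449.5 NM
Delta–Echo: 595.9 NM
Smallest added distance is 449.5 NM, inserting between Charlie and Delta.

between Charlie and Delta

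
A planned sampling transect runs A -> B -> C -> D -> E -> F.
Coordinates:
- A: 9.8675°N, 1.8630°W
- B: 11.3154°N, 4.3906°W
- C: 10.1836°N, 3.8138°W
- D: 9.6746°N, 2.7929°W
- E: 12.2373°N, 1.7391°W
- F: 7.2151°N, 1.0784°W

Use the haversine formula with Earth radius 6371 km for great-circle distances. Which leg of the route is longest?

E–F

Leg distances:
A→B: 319.7 km
B→C: 140.7 km
C→D: 125.3 km
D→E: 307.3 km
E→F: 563.1 km
The longest leg is E–F at 563.1 km.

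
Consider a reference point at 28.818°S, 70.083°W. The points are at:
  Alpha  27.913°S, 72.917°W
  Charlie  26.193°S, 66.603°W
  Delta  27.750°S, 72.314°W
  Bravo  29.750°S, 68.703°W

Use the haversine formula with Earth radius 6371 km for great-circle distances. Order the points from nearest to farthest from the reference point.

Bravo, Delta, Alpha, Charlie

Computing each great-circle distance from 28.818°S, 70.083°W:
Bravo 29.750°S, 68.703°W: 169.3 km
Delta 27.750°S, 72.314°W: 248.6 km
Alpha 27.913°S, 72.917°W: 295.0 km
Charlie 26.193°S, 66.603°W: 450.5 km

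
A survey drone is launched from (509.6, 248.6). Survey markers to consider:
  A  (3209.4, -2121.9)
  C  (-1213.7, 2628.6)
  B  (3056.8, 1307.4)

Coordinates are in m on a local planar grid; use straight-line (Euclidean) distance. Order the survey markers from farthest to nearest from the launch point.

Distances from the launch point:
A (3209.4, -2121.9): 3592.8 m
C (-1213.7, 2628.6): 2938.4 m
B (3056.8, 1307.4): 2758.5 m

A, C, B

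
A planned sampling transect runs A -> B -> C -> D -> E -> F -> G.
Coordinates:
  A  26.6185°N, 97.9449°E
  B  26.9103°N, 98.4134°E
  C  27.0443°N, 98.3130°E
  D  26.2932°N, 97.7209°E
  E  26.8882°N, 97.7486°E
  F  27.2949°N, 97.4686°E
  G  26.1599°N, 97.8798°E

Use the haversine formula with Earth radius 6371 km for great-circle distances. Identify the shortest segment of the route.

B–C

Leg distances:
A→B: 56.7 km
B→C: 17.9 km
C→D: 102.2 km
D→E: 66.2 km
E→F: 53.0 km
F→G: 132.6 km
The shortest leg is B–C at 17.9 km.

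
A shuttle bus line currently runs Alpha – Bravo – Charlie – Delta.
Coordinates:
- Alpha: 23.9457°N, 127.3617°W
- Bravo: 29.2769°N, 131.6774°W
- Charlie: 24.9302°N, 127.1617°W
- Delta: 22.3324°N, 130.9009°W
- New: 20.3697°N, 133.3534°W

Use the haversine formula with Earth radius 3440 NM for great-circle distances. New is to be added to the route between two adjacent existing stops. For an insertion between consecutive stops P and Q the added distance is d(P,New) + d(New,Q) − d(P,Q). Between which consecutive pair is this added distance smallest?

between Charlie and Delta

Added distance for inserting New between each consecutive pair:
Alpha–Bravo: 543.7 NM
Bravo–Charlie: 625.9 NM
Charlie–Delta: 361.5 NM
Smallest added distance is 361.5 NM, inserting between Charlie and Delta.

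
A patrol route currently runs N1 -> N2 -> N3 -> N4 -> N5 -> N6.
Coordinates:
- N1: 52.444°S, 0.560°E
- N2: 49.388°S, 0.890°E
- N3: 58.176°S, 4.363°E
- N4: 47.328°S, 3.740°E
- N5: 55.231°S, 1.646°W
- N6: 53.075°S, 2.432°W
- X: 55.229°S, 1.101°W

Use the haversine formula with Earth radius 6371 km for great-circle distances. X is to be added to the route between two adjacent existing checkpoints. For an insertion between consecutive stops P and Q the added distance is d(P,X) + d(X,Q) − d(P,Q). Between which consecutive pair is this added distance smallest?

between N4 and N5

Added distance for inserting X between each consecutive pair:
N1–N2: 651.0 km
N2–N3: 127.6 km
N3–N4: 200.7 km
N4–N5: 20.3 km
N5–N6: 44.1 km
Smallest added distance is 20.3 km, inserting between N4 and N5.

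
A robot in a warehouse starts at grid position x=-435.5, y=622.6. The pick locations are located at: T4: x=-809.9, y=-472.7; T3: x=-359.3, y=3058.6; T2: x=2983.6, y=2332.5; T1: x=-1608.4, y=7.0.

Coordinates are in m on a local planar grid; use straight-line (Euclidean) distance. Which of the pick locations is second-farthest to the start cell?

T3

Distances from the start cell (x=-435.5, y=622.6):
T2: 3822.8 m
T3: 2437.2 m
T1: 1324.6 m
T4: 1157.5 m
The second-farthest is T3 at 2437.2 m.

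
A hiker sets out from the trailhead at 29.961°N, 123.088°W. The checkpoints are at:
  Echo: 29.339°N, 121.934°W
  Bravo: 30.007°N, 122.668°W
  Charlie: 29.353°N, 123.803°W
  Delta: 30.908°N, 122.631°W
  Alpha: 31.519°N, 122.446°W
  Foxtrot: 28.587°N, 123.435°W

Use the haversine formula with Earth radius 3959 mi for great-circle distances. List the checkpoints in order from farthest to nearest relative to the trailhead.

Distance from the trailhead at 29.961°N, 123.088°W to each:
Alpha 31.519°N, 122.446°W: 114.2 mi
Foxtrot 28.587°N, 123.435°W: 97.2 mi
Echo 29.339°N, 121.934°W: 81.5 mi
Delta 30.908°N, 122.631°W: 70.9 mi
Charlie 29.353°N, 123.803°W: 60.1 mi
Bravo 30.007°N, 122.668°W: 25.3 mi

Alpha, Foxtrot, Echo, Delta, Charlie, Bravo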